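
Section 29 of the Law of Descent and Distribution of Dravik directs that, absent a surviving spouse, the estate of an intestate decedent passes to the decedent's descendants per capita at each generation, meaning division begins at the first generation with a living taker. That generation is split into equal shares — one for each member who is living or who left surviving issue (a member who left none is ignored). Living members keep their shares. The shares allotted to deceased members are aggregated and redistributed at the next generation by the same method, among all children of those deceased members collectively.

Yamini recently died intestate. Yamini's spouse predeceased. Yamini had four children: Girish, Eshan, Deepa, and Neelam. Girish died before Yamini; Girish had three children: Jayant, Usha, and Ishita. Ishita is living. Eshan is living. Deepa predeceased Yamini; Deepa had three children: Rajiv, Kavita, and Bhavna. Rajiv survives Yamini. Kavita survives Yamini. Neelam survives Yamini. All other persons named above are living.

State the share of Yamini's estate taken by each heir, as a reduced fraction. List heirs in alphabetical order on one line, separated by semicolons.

Bhavna 1/12; Eshan 1/4; Ishita 1/12; Jayant 1/12; Kavita 1/12; Neelam 1/4; Rajiv 1/12; Usha 1/12

There is no surviving spouse, so the entire estate passes to Yamini's descendants per capita at each generation.
At generation 1 (Girish, Eshan, Deepa, Neelam) there are 4 shares of (1)/4 = 1/4 each.
Living: Eshan and Neelam — each takes 1/4.
Deceased: Girish and Deepa. Their combined 1/2 is pooled and carried to generation 2.
At generation 2 (Jayant, Usha, Ishita, Rajiv, Kavita, Bhavna) there are 6 shares of (1/2)/6 = 1/12 each.
Living: Jayant, Usha, Ishita, Rajiv, Kavita, and Bhavna — each takes 1/12.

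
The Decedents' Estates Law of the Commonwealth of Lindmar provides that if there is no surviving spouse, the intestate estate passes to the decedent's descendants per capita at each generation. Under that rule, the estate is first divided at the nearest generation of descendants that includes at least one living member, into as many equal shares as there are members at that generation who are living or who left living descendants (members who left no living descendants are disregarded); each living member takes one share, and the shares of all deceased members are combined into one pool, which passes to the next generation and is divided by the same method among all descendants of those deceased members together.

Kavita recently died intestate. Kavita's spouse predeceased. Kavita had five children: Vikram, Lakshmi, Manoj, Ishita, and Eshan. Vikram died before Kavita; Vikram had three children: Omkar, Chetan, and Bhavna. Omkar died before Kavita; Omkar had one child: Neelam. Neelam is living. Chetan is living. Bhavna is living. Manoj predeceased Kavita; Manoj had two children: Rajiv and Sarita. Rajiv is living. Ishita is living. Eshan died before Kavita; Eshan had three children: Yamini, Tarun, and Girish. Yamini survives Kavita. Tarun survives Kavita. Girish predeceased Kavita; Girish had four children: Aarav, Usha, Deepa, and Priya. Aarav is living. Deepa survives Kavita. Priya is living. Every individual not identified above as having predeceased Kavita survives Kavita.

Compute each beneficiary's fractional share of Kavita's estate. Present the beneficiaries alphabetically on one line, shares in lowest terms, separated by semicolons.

There is no surviving spouse, so the entire estate passes to Kavita's descendants per capita at each generation.
At generation 1 (Vikram, Lakshmi, Manoj, Ishita, Eshan) there are 5 shares of (1)/5 = 1/5 each.
Living: Lakshmi and Ishita — each takes 1/5.
Deceased: Vikram, Manoj, and Eshan. Their combined 3/5 is pooled and carried to generation 2.
At generation 2 (Omkar, Chetan, Bhavna, Rajiv, Sarita, Yamini, Tarun, Girish) there are 8 shares of (3/5)/8 = 3/40 each.
Living: Chetan, Bhavna, Rajiv, Sarita, Yamini, and Tarun — each takes 3/40.
Deceased: Omkar and Girish. Their combined 3/20 is pooled and carried to generation 3.
At generation 3 (Neelam, Aarav, Usha, Deepa, Priya) there are 5 shares of (3/20)/5 = 3/100 each.
Living: Neelam, Aarav, Usha, Deepa, and Priya — each takes 3/100.

Aarav 3/100; Bhavna 3/40; Chetan 3/40; Deepa 3/100; Ishita 1/5; Lakshmi 1/5; Neelam 3/100; Priya 3/100; Rajiv 3/40; Sarita 3/40; Tarun 3/40; Usha 3/100; Yamini 3/40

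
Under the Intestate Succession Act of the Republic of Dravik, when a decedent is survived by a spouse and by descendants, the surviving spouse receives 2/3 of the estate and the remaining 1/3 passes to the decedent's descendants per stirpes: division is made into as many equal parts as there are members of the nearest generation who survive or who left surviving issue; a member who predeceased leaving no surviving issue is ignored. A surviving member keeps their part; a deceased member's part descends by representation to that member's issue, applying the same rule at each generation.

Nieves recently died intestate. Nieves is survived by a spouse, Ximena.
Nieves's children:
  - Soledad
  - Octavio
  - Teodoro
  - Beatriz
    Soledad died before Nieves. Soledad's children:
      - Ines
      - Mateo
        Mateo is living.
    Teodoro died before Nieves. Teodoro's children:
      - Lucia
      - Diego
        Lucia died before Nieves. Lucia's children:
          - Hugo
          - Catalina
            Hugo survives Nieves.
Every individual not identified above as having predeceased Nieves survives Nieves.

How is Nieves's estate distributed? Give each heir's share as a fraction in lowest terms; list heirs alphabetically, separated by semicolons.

Ximena, as surviving spouse, takes 2/3.
The remaining 1/3 passes to Nieves's descendants per stirpes.
The 1/3 is divided into 4 equal shares of 1/12 among Soledad, Octavio, Teodoro, Beatriz.
Soledad predeceased; the 1/12 allotted to Soledad's branch passes to Soledad's issue by representation.
The 1/12 is divided into 2 equal shares of 1/24 among Ines, Mateo.
Ines is living and takes 1/24.
Mateo is living and takes 1/24.
Octavio is living and takes 1/12.
Teodoro predeceased; the 1/12 allotted to Teodoro's branch passes to Teodoro's issue by representation.
The 1/12 is divided into 2 equal shares of 1/24 among Lucia, Diego.
Lucia predeceased; the 1/24 allotted to Lucia's branch passes to Lucia's issue by representation.
The 1/24 is divided into 2 equal shares of 1/48 among Hugo, Catalina.
Hugo is living and takes 1/48.
Catalina is living and takes 1/48.
Diego is living and takes 1/24.
Beatriz is living and takes 1/12.

Beatriz 1/12; Catalina 1/48; Diego 1/24; Hugo 1/48; Ines 1/24; Mateo 1/24; Octavio 1/12; Ximena 2/3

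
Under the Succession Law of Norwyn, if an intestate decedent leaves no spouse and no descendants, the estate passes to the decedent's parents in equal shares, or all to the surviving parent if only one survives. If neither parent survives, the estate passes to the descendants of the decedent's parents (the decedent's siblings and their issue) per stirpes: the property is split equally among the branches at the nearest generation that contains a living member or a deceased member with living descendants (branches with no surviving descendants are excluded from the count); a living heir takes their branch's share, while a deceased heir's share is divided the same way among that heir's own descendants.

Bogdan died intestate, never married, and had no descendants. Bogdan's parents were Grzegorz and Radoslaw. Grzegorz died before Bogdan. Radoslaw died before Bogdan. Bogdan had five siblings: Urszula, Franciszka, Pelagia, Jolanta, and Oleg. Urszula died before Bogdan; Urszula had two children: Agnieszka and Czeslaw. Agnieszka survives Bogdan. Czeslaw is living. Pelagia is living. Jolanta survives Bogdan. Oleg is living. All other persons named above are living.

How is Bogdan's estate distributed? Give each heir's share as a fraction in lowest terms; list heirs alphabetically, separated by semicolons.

Agnieszka 1/10; Czeslaw 1/10; Franciszka 1/5; Jolanta 1/5; Oleg 1/5; Pelagia 1/5

Neither parent survives and there are no descendants, so the estate passes to Bogdan's siblings and their issue per stirpes.
The estate is divided into 5 equal shares of 1/5 among Urszula, Franciszka, Pelagia, Jolanta, Oleg.
Urszula predeceased; the 1/5 allotted to Urszula's branch passes to Urszula's issue by representation.
The 1/5 is divided into 2 equal shares of 1/10 among Agnieszka, Czeslaw.
Agnieszka is living and takes 1/10.
Czeslaw is living and takes 1/10.
Franciszka is living and takes 1/5.
Pelagia is living and takes 1/5.
Jolanta is living and takes 1/5.
Oleg is living and takes 1/5.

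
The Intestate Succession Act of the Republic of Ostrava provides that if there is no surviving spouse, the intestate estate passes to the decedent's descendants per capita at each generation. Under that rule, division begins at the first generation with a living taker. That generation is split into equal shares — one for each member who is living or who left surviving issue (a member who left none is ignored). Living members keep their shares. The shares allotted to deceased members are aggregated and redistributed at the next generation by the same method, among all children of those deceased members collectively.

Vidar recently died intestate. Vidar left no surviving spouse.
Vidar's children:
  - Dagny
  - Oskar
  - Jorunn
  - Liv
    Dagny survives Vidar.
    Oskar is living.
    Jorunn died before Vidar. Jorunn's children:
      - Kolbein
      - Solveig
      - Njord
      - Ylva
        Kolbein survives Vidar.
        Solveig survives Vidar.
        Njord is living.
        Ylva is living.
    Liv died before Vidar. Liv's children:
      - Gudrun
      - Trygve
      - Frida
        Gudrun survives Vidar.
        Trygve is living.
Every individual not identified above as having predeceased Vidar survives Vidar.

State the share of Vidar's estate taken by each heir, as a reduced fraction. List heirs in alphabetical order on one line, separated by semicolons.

There is no surviving spouse, so the entire estate passes to Vidar's descendants per capita at each generation.
At generation 1 (Dagny, Oskar, Jorunn, Liv) there are 4 shares of (1)/4 = 1/4 each.
Living: Dagny and Oskar — each takes 1/4.
Deceased: Jorunn and Liv. Their combined 1/2 is pooled and carried to generation 2.
At generation 2 (Kolbein, Solveig, Njord, Ylva, Gudrun, Trygve, Frida) there are 7 shares of (1/2)/7 = 1/14 each.
Living: Kolbein, Solveig, Njord, Ylva, Gudrun, Trygve, and Frida — each takes 1/14.

Dagny 1/4; Frida 1/14; Gudrun 1/14; Kolbein 1/14; Njord 1/14; Oskar 1/4; Solveig 1/14; Trygve 1/14; Ylva 1/14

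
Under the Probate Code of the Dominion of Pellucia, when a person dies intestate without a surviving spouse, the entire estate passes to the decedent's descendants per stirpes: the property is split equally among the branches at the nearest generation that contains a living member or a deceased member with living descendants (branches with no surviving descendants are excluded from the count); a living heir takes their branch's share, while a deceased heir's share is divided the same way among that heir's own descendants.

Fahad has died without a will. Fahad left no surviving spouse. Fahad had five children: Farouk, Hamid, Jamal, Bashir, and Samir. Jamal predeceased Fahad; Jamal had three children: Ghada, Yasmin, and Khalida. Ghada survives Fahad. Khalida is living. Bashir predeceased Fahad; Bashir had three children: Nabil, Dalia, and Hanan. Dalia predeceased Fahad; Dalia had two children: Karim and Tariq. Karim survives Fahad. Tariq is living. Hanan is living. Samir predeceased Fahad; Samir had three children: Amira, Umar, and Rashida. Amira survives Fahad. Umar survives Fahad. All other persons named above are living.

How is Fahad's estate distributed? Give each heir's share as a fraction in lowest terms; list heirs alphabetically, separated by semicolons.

There is no surviving spouse, so the entire estate passes to Fahad's descendants per stirpes.
The estate is divided into 5 equal shares of 1/5 among Farouk, Hamid, Jamal, Bashir, Samir.
Farouk is living and takes 1/5.
Hamid is living and takes 1/5.
Jamal predeceased; the 1/5 allotted to Jamal's branch passes to Jamal's issue by representation.
The 1/5 is divided into 3 equal shares of 1/15 among Ghada, Yasmin, Khalida.
Ghada is living and takes 1/15.
Yasmin is living and takes 1/15.
Khalida is living and takes 1/15.
Bashir predeceased; the 1/5 allotted to Bashir's branch passes to Bashir's issue by representation.
The 1/5 is divided into 3 equal shares of 1/15 among Nabil, Dalia, Hanan.
Nabil is living and takes 1/15.
Dalia predeceased; the 1/15 allotted to Dalia's branch passes to Dalia's issue by representation.
The 1/15 is divided into 2 equal shares of 1/30 among Karim, Tariq.
Karim is living and takes 1/30.
Tariq is living and takes 1/30.
Hanan is living and takes 1/15.
Samir predeceased; the 1/5 allotted to Samir's branch passes to Samir's issue by representation.
The 1/5 is divided into 3 equal shares of 1/15 among Amira, Umar, Rashida.
Amira is living and takes 1/15.
Umar is living and takes 1/15.
Rashida is living and takes 1/15.

Amira 1/15; Farouk 1/5; Ghada 1/15; Hamid 1/5; Hanan 1/15; Karim 1/30; Khalida 1/15; Nabil 1/15; Rashida 1/15; Tariq 1/30; Umar 1/15; Yasmin 1/15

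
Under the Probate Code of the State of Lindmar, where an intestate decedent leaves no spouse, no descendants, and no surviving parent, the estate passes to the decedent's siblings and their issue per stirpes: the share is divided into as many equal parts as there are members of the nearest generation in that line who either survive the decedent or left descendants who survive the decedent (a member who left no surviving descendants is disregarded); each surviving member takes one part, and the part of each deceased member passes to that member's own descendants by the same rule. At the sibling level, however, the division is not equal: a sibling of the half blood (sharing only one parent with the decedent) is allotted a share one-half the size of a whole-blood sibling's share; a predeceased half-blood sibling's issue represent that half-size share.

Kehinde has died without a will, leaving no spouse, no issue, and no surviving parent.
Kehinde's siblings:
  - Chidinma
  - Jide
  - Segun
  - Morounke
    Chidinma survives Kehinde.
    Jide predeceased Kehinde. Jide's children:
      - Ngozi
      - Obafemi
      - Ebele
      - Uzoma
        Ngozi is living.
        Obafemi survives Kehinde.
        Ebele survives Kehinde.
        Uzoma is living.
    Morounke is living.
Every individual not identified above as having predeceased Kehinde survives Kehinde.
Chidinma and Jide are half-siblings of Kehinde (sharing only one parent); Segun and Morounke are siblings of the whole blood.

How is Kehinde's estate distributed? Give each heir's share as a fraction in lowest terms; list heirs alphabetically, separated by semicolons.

No spouse, descendants, or parent survives, so the estate passes to Kehinde's siblings per stirpes.
Half-blood siblings count for one-half the weight of whole-blood siblings at the initial division.
Dividing 1 in proportion to weights (total weight 3): Chidinma (weight 1/2) → 1/6; Jide (weight 1/2) → 1/6; Segun (weight 1) → 1/3; Morounke (weight 1) → 1/3.
Chidinma is living and takes 1/6.
Jide predeceased; the 1/6 allotted to Jide's branch passes to Jide's issue by representation.
The 1/6 is divided into 4 equal shares of 1/24 among Ngozi, Obafemi, Ebele, Uzoma.
Ngozi is living and takes 1/24.
Obafemi is living and takes 1/24.
Ebele is living and takes 1/24.
Uzoma is living and takes 1/24.
Segun is living and takes 1/3.
Morounke is living and takes 1/3.

Chidinma 1/6; Ebele 1/24; Morounke 1/3; Ngozi 1/24; Obafemi 1/24; Segun 1/3; Uzoma 1/24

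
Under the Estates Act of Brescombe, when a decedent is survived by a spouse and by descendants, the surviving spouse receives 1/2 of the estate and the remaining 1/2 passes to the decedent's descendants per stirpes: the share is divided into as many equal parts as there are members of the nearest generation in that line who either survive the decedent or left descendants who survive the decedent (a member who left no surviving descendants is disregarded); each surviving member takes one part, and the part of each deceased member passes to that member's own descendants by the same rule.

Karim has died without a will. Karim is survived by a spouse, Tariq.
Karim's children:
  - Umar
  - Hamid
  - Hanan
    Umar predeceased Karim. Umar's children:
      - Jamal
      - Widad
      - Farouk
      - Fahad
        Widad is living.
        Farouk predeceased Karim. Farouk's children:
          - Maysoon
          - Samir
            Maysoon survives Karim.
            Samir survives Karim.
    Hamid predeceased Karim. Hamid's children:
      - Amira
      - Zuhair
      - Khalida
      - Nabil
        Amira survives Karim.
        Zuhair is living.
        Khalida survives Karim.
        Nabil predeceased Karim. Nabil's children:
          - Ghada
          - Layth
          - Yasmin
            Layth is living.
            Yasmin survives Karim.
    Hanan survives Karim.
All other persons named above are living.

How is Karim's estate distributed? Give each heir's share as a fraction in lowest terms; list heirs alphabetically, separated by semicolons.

Amira 1/24; Fahad 1/24; Ghada 1/72; Hanan 1/6; Jamal 1/24; Khalida 1/24; Layth 1/72; Maysoon 1/48; Samir 1/48; Tariq 1/2; Widad 1/24; Yasmin 1/72; Zuhair 1/24

Tariq, as surviving spouse, takes 1/2.
The remaining 1/2 passes to Karim's descendants per stirpes.
The 1/2 is divided into 3 equal shares of 1/6 among Umar, Hamid, Hanan.
Umar predeceased; the 1/6 allotted to Umar's branch passes to Umar's issue by representation.
The 1/6 is divided into 4 equal shares of 1/24 among Jamal, Widad, Farouk, Fahad.
Jamal is living and takes 1/24.
Widad is living and takes 1/24.
Farouk predeceased; the 1/24 allotted to Farouk's branch passes to Farouk's issue by representation.
The 1/24 is divided into 2 equal shares of 1/48 among Maysoon, Samir.
Maysoon is living and takes 1/48.
Samir is living and takes 1/48.
Fahad is living and takes 1/24.
Hamid predeceased; the 1/6 allotted to Hamid's branch passes to Hamid's issue by representation.
The 1/6 is divided into 4 equal shares of 1/24 among Amira, Zuhair, Khalida, Nabil.
Amira is living and takes 1/24.
Zuhair is living and takes 1/24.
Khalida is living and takes 1/24.
Nabil predeceased; the 1/24 allotted to Nabil's branch passes to Nabil's issue by representation.
The 1/24 is divided into 3 equal shares of 1/72 among Ghada, Layth, Yasmin.
Ghada is living and takes 1/72.
Layth is living and takes 1/72.
Yasmin is living and takes 1/72.
Hanan is living and takes 1/6.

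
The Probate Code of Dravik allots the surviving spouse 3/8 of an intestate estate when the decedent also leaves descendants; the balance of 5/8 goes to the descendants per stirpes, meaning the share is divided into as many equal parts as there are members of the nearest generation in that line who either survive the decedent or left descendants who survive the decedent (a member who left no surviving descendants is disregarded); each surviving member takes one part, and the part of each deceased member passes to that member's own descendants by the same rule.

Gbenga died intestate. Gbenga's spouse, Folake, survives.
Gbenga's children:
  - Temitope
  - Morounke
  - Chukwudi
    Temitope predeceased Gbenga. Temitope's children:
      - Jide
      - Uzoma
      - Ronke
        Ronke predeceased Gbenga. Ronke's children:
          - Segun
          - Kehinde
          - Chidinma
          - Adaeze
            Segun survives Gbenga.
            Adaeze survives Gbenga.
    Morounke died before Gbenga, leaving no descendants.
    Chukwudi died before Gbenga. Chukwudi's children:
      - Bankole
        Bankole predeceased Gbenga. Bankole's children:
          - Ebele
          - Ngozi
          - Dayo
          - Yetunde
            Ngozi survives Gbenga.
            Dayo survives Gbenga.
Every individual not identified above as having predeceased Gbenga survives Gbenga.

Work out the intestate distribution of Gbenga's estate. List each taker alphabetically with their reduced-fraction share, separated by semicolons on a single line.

Folake, as surviving spouse, takes 3/8.
The remaining 5/8 passes to Gbenga's descendants per stirpes.
Morounke left no surviving issue, so that branch lapses and is disregarded.
The 5/8 is divided into 2 equal shares of 5/16 among Temitope, Chukwudi.
Temitope predeceased; the 5/16 allotted to Temitope's branch passes to Temitope's issue by representation.
The 5/16 is divided into 3 equal shares of 5/48 among Jide, Uzoma, Ronke.
Jide is living and takes 5/48.
Uzoma is living and takes 5/48.
Ronke predeceased; the 5/48 allotted to Ronke's branch passes to Ronke's issue by representation.
The 5/48 is divided into 4 equal shares of 5/192 among Segun, Kehinde, Chidinma, Adaeze.
Segun is living and takes 5/192.
Kehinde is living and takes 5/192.
Chidinma is living and takes 5/192.
Adaeze is living and takes 5/192.
Chukwudi predeceased; the 5/16 allotted to Chukwudi's branch passes to Chukwudi's issue by representation.
Bankole's line is the sole branch at this level, so the full 5/16 passes to Bankole's issue by representation.
The 5/16 is divided into 4 equal shares of 5/64 among Ebele, Ngozi, Dayo, Yetunde.
Ebele is living and takes 5/64.
Ngozi is living and takes 5/64.
Dayo is living and takes 5/64.
Yetunde is living and takes 5/64.

Adaeze 5/192; Chidinma 5/192; Dayo 5/64; Ebele 5/64; Folake 3/8; Jide 5/48; Kehinde 5/192; Ngozi 5/64; Segun 5/192; Uzoma 5/48; Yetunde 5/64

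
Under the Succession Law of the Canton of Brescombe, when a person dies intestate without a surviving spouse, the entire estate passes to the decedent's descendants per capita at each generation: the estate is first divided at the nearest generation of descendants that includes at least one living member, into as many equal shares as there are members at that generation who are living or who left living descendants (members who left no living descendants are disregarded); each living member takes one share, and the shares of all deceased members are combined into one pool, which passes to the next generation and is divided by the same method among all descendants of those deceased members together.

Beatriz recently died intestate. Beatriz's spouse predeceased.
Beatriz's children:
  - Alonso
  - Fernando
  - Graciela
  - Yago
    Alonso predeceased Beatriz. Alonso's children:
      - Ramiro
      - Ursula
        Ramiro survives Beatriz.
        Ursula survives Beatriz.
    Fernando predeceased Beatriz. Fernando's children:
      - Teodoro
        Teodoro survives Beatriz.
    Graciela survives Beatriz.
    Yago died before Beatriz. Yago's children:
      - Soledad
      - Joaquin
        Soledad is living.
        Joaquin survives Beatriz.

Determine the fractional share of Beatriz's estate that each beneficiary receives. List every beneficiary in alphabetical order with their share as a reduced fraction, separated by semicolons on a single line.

Graciela 1/4; Joaquin 3/20; Ramiro 3/20; Soledad 3/20; Teodoro 3/20; Ursula 3/20

There is no surviving spouse, so the entire estate passes to Beatriz's descendants per capita at each generation.
At generation 1 (Alonso, Fernando, Graciela, Yago) there are 4 shares of (1)/4 = 1/4 each.
Living: Graciela — each takes 1/4.
Deceased: Alonso, Fernando, and Yago. Their combined 3/4 is pooled and carried to generation 2.
At generation 2 (Ramiro, Ursula, Teodoro, Soledad, Joaquin) there are 5 shares of (3/4)/5 = 3/20 each.
Living: Ramiro, Ursula, Teodoro, Soledad, and Joaquin — each takes 3/20.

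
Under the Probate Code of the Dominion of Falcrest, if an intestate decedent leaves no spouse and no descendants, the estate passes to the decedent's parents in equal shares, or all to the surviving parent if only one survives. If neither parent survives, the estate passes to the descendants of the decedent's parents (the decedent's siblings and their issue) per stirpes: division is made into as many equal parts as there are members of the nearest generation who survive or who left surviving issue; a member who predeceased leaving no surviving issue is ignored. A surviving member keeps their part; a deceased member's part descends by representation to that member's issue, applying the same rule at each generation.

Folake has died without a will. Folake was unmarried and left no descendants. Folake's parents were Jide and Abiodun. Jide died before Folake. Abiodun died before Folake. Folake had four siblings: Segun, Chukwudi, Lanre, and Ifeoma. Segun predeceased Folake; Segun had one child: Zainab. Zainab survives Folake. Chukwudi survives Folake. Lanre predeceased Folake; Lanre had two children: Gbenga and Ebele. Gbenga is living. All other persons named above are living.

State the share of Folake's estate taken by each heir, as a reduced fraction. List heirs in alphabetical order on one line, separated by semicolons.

Chukwudi 1/4; Ebele 1/8; Gbenga 1/8; Ifeoma 1/4; Zainab 1/4

Neither parent survives and there are no descendants, so the estate passes to Folake's siblings and their issue per stirpes.
The estate is divided into 4 equal shares of 1/4 among Segun, Chukwudi, Lanre, Ifeoma.
Segun predeceased; the 1/4 allotted to Segun's branch passes to Segun's issue by representation.
Zainab is the sole taker at this level and receives the full 1/4.
Chukwudi is living and takes 1/4.
Lanre predeceased; the 1/4 allotted to Lanre's branch passes to Lanre's issue by representation.
The 1/4 is divided into 2 equal shares of 1/8 among Gbenga, Ebele.
Gbenga is living and takes 1/8.
Ebele is living and takes 1/8.
Ifeoma is living and takes 1/4.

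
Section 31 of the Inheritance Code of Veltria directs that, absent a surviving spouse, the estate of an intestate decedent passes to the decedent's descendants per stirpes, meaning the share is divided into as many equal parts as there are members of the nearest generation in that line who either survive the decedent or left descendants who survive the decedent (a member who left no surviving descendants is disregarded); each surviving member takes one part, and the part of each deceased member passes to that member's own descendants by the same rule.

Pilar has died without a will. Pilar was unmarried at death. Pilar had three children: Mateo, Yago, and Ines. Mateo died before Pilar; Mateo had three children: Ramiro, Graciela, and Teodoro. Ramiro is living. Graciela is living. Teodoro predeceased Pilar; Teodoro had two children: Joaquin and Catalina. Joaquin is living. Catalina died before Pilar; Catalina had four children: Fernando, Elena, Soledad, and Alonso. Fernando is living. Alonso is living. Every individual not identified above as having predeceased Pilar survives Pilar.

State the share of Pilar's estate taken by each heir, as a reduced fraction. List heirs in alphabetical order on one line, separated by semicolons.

There is no surviving spouse, so the entire estate passes to Pilar's descendants per stirpes.
The estate is divided into 3 equal shares of 1/3 among Mateo, Yago, Ines.
Mateo predeceased; the 1/3 allotted to Mateo's branch passes to Mateo's issue by representation.
The 1/3 is divided into 3 equal shares of 1/9 among Ramiro, Graciela, Teodoro.
Ramiro is living and takes 1/9.
Graciela is living and takes 1/9.
Teodoro predeceased; the 1/9 allotted to Teodoro's branch passes to Teodoro's issue by representation.
The 1/9 is divided into 2 equal shares of 1/18 among Joaquin, Catalina.
Joaquin is living and takes 1/18.
Catalina predeceased; the 1/18 allotted to Catalina's branch passes to Catalina's issue by representation.
The 1/18 is divided into 4 equal shares of 1/72 among Fernando, Elena, Soledad, Alonso.
Fernando is living and takes 1/72.
Elena is living and takes 1/72.
Soledad is living and takes 1/72.
Alonso is living and takes 1/72.
Yago is living and takes 1/3.
Ines is living and takes 1/3.

Alonso 1/72; Elena 1/72; Fernando 1/72; Graciela 1/9; Ines 1/3; Joaquin 1/18; Ramiro 1/9; Soledad 1/72; Yago 1/3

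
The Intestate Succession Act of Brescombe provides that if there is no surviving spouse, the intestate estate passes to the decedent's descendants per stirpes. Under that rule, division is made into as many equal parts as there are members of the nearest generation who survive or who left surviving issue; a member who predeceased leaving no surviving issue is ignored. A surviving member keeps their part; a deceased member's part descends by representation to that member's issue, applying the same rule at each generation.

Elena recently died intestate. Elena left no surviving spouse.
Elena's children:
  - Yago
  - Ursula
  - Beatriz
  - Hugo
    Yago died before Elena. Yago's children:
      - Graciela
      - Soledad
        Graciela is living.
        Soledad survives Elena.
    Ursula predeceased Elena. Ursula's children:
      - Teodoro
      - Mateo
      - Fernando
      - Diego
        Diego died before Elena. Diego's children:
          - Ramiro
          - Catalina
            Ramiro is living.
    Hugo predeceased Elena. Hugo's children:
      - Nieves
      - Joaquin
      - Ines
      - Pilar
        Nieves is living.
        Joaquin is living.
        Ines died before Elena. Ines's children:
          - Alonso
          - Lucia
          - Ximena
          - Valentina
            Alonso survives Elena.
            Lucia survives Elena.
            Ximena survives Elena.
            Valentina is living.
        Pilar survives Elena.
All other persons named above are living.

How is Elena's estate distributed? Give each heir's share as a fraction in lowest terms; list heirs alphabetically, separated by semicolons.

There is no surviving spouse, so the entire estate passes to Elena's descendants per stirpes.
The estate is divided into 4 equal shares of 1/4 among Yago, Ursula, Beatriz, Hugo.
Yago predeceased; the 1/4 allotted to Yago's branch passes to Yago's issue by representation.
The 1/4 is divided into 2 equal shares of 1/8 among Graciela, Soledad.
Graciela is living and takes 1/8.
Soledad is living and takes 1/8.
Ursula predeceased; the 1/4 allotted to Ursula's branch passes to Ursula's issue by representation.
The 1/4 is divided into 4 equal shares of 1/16 among Teodoro, Mateo, Fernando, Diego.
Teodoro is living and takes 1/16.
Mateo is living and takes 1/16.
Fernando is living and takes 1/16.
Diego predeceased; the 1/16 allotted to Diego's branch passes to Diego's issue by representation.
The 1/16 is divided into 2 equal shares of 1/32 among Ramiro, Catalina.
Ramiro is living and takes 1/32.
Catalina is living and takes 1/32.
Beatriz is living and takes 1/4.
Hugo predeceased; the 1/4 allotted to Hugo's branch passes to Hugo's issue by representation.
The 1/4 is divided into 4 equal shares of 1/16 among Nieves, Joaquin, Ines, Pilar.
Nieves is living and takes 1/16.
Joaquin is living and takes 1/16.
Ines predeceased; the 1/16 allotted to Ines's branch passes to Ines's issue by representation.
The 1/16 is divided into 4 equal shares of 1/64 among Alonso, Lucia, Ximena, Valentina.
Alonso is living and takes 1/64.
Lucia is living and takes 1/64.
Ximena is living and takes 1/64.
Valentina is living and takes 1/64.
Pilar is living and takes 1/16.

Alonso 1/64; Beatriz 1/4; Catalina 1/32; Fernando 1/16; Graciela 1/8; Joaquin 1/16; Lucia 1/64; Mateo 1/16; Nieves 1/16; Pilar 1/16; Ramiro 1/32; Soledad 1/8; Teodoro 1/16; Valentina 1/64; Ximena 1/64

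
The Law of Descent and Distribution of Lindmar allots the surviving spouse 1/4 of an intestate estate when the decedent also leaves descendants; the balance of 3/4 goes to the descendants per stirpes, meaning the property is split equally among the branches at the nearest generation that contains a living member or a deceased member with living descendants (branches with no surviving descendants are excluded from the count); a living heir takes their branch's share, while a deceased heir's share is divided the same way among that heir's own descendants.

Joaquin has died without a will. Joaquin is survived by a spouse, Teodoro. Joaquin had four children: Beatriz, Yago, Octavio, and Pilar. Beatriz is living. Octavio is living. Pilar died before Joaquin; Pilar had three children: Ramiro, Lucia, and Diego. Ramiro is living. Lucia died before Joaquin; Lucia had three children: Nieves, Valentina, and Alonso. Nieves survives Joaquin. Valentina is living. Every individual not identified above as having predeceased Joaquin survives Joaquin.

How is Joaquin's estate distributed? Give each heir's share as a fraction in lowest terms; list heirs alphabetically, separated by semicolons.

Teodoro, as surviving spouse, takes 1/4.
The remaining 3/4 passes to Joaquin's descendants per stirpes.
The 3/4 is divided into 4 equal shares of 3/16 among Beatriz, Yago, Octavio, Pilar.
Beatriz is living and takes 3/16.
Yago is living and takes 3/16.
Octavio is living and takes 3/16.
Pilar predeceased; the 3/16 allotted to Pilar's branch passes to Pilar's issue by representation.
The 3/16 is divided into 3 equal shares of 1/16 among Ramiro, Lucia, Diego.
Ramiro is living and takes 1/16.
Lucia predeceased; the 1/16 allotted to Lucia's branch passes to Lucia's issue by representation.
The 1/16 is divided into 3 equal shares of 1/48 among Nieves, Valentina, Alonso.
Nieves is living and takes 1/48.
Valentina is living and takes 1/48.
Alonso is living and takes 1/48.
Diego is living and takes 1/16.

Alonso 1/48; Beatriz 3/16; Diego 1/16; Nieves 1/48; Octavio 3/16; Ramiro 1/16; Teodoro 1/4; Valentina 1/48; Yago 3/16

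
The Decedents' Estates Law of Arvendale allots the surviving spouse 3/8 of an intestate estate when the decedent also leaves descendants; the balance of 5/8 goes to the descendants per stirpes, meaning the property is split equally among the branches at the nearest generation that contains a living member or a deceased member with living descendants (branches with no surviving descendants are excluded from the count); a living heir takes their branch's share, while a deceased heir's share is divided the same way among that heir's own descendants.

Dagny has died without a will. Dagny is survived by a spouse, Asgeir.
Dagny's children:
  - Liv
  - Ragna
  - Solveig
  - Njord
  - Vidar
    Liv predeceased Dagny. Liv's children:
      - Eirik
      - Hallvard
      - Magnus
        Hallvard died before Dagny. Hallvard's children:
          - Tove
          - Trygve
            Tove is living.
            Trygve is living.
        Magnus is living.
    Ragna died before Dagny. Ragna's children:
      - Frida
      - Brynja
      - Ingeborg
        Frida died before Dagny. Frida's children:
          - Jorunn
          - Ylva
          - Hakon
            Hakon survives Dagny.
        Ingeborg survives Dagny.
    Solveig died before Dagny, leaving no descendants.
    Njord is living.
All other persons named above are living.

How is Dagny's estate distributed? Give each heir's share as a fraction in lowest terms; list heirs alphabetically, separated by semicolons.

Asgeir, as surviving spouse, takes 3/8.
The remaining 5/8 passes to Dagny's descendants per stirpes.
Solveig left no surviving issue, so that branch lapses and is disregarded.
The 5/8 is divided into 4 equal shares of 5/32 among Liv, Ragna, Njord, Vidar.
Liv predeceased; the 5/32 allotted to Liv's branch passes to Liv's issue by representation.
The 5/32 is divided into 3 equal shares of 5/96 among Eirik, Hallvard, Magnus.
Eirik is living and takes 5/96.
Hallvard predeceased; the 5/96 allotted to Hallvard's branch passes to Hallvard's issue by representation.
The 5/96 is divided into 2 equal shares of 5/192 among Tove, Trygve.
Tove is living and takes 5/192.
Trygve is living and takes 5/192.
Magnus is living and takes 5/96.
Ragna predeceased; the 5/32 allotted to Ragna's branch passes to Ragna's issue by representation.
The 5/32 is divided into 3 equal shares of 5/96 among Frida, Brynja, Ingeborg.
Frida predeceased; the 5/96 allotted to Frida's branch passes to Frida's issue by representation.
The 5/96 is divided into 3 equal shares of 5/288 among Jorunn, Ylva, Hakon.
Jorunn is living and takes 5/288.
Ylva is living and takes 5/288.
Hakon is living and takes 5/288.
Brynja is living and takes 5/96.
Ingeborg is living and takes 5/96.
Njord is living and takes 5/32.
Vidar is living and takes 5/32.

Asgeir 3/8; Brynja 5/96; Eirik 5/96; Hakon 5/288; Ingeborg 5/96; Jorunn 5/288; Magnus 5/96; Njord 5/32; Tove 5/192; Trygve 5/192; Vidar 5/32; Ylva 5/288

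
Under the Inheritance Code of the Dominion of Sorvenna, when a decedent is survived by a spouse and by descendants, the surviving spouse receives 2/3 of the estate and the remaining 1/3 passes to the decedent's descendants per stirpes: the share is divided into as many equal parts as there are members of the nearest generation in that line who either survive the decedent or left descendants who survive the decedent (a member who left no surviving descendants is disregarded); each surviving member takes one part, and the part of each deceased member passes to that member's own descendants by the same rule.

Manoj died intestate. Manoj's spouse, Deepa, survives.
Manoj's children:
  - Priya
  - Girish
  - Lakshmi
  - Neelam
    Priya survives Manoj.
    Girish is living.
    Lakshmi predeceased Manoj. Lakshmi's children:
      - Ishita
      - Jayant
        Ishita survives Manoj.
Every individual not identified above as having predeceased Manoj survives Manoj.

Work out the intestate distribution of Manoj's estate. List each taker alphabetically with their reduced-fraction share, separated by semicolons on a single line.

Deepa, as surviving spouse, takes 2/3.
The remaining 1/3 passes to Manoj's descendants per stirpes.
The 1/3 is divided into 4 equal shares of 1/12 among Priya, Girish, Lakshmi, Neelam.
Priya is living and takes 1/12.
Girish is living and takes 1/12.
Lakshmi predeceased; the 1/12 allotted to Lakshmi's branch passes to Lakshmi's issue by representation.
The 1/12 is divided into 2 equal shares of 1/24 among Ishita, Jayant.
Ishita is living and takes 1/24.
Jayant is living and takes 1/24.
Neelam is living and takes 1/12.

Deepa 2/3; Girish 1/12; Ishita 1/24; Jayant 1/24; Neelam 1/12; Priya 1/12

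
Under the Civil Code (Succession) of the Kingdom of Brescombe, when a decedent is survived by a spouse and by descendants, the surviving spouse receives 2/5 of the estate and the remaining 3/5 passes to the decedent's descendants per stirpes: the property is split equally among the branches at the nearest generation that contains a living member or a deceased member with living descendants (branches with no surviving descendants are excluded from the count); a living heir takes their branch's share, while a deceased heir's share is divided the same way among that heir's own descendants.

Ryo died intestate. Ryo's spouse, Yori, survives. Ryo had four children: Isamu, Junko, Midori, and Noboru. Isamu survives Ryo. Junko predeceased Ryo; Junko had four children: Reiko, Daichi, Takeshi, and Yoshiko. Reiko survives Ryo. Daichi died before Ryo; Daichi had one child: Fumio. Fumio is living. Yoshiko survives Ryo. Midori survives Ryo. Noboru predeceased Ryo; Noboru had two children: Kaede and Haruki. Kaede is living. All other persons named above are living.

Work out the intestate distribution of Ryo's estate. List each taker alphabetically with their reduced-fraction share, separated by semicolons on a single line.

Yori, as surviving spouse, takes 2/5.
The remaining 3/5 passes to Ryo's descendants per stirpes.
The 3/5 is divided into 4 equal shares of 3/20 among Isamu, Junko, Midori, Noboru.
Isamu is living and takes 3/20.
Junko predeceased; the 3/20 allotted to Junko's branch passes to Junko's issue by representation.
The 3/20 is divided into 4 equal shares of 3/80 among Reiko, Daichi, Takeshi, Yoshiko.
Reiko is living and takes 3/80.
Daichi predeceased; the 3/80 allotted to Daichi's branch passes to Daichi's issue by representation.
Fumio is the sole taker at this level and receives the full 3/80.
Takeshi is living and takes 3/80.
Yoshiko is living and takes 3/80.
Midori is living and takes 3/20.
Noboru predeceased; the 3/20 allotted to Noboru's branch passes to Noboru's issue by representation.
The 3/20 is divided into 2 equal shares of 3/40 among Kaede, Haruki.
Kaede is living and takes 3/40.
Haruki is living and takes 3/40.

Fumio 3/80; Haruki 3/40; Isamu 3/20; Kaede 3/40; Midori 3/20; Reiko 3/80; Takeshi 3/80; Yori 2/5; Yoshiko 3/80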